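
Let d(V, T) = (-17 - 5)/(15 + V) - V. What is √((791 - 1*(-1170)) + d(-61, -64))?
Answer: √1069891/23 ≈ 44.972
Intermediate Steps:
d(V, T) = -V - 22/(15 + V) (d(V, T) = -22/(15 + V) - V = -V - 22/(15 + V))
√((791 - 1*(-1170)) + d(-61, -64)) = √((791 - 1*(-1170)) + (-22 - 1*(-61)² - 15*(-61))/(15 - 61)) = √((791 + 1170) + (-22 - 1*3721 + 915)/(-46)) = √(1961 - (-22 - 3721 + 915)/46) = √(1961 - 1/46*(-2828)) = √(1961 + 1414/23) = √(46517/23) = √1069891/23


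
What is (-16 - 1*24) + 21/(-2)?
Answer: -101/2 ≈ -50.500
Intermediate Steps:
(-16 - 1*24) + 21/(-2) = (-16 - 24) + 21*(-½) = -40 - 21/2 = -101/2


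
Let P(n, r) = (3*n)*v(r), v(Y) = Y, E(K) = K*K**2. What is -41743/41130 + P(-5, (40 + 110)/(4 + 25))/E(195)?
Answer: -2659599179/2620515690 ≈ -1.0149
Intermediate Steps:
E(K) = K**3
P(n, r) = 3*n*r (P(n, r) = (3*n)*r = 3*n*r)
-41743/41130 + P(-5, (40 + 110)/(4 + 25))/E(195) = -41743/41130 + (3*(-5)*((40 + 110)/(4 + 25)))/(195**3) = -41743*1/41130 + (3*(-5)*(150/29))/7414875 = -41743/41130 + (3*(-5)*(150*(1/29)))*(1/7414875) = -41743/41130 + (3*(-5)*(150/29))*(1/7414875) = -41743/41130 - 2250/29*1/7414875 = -41743/41130 - 2/191139 = -2659599179/2620515690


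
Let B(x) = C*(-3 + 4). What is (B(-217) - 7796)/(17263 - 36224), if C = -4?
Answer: 7800/18961 ≈ 0.41137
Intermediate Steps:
B(x) = -4 (B(x) = -4*(-3 + 4) = -4*1 = -4)
(B(-217) - 7796)/(17263 - 36224) = (-4 - 7796)/(17263 - 36224) = -7800/(-18961) = -7800*(-1/18961) = 7800/18961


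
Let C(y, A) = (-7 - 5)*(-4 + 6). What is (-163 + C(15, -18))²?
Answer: 34969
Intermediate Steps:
C(y, A) = -24 (C(y, A) = -12*2 = -24)
(-163 + C(15, -18))² = (-163 - 24)² = (-187)² = 34969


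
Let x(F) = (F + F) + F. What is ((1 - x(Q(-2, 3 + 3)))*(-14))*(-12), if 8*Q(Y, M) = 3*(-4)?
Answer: 924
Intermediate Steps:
Q(Y, M) = -3/2 (Q(Y, M) = (3*(-4))/8 = (⅛)*(-12) = -3/2)
x(F) = 3*F (x(F) = 2*F + F = 3*F)
((1 - x(Q(-2, 3 + 3)))*(-14))*(-12) = ((1 - 3*(-3)/2)*(-14))*(-12) = ((1 - 1*(-9/2))*(-14))*(-12) = ((1 + 9/2)*(-14))*(-12) = ((11/2)*(-14))*(-12) = -77*(-12) = 924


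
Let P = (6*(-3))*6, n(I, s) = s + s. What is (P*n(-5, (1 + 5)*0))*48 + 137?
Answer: 137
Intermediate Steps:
n(I, s) = 2*s
P = -108 (P = -18*6 = -108)
(P*n(-5, (1 + 5)*0))*48 + 137 = -216*(1 + 5)*0*48 + 137 = -216*6*0*48 + 137 = -216*0*48 + 137 = -108*0*48 + 137 = 0*48 + 137 = 0 + 137 = 137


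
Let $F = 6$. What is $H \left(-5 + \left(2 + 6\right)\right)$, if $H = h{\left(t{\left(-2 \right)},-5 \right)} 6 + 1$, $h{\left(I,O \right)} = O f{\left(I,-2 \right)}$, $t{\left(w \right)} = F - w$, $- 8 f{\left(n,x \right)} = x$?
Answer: $- \frac{39}{2} \approx -19.5$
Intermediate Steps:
$f{\left(n,x \right)} = - \frac{x}{8}$
$t{\left(w \right)} = 6 - w$
$h{\left(I,O \right)} = \frac{O}{4}$ ($h{\left(I,O \right)} = O \left(\left(- \frac{1}{8}\right) \left(-2\right)\right) = O \frac{1}{4} = \frac{O}{4}$)
$H = - \frac{13}{2}$ ($H = \frac{1}{4} \left(-5\right) 6 + 1 = \left(- \frac{5}{4}\right) 6 + 1 = - \frac{15}{2} + 1 = - \frac{13}{2} \approx -6.5$)
$H \left(-5 + \left(2 + 6\right)\right) = - \frac{13 \left(-5 + \left(2 + 6\right)\right)}{2} = - \frac{13 \left(-5 + 8\right)}{2} = \left(- \frac{13}{2}\right) 3 = - \frac{39}{2}$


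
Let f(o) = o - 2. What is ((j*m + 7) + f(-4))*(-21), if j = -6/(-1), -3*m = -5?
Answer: -231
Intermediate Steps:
m = 5/3 (m = -⅓*(-5) = 5/3 ≈ 1.6667)
j = 6 (j = -6*(-1) = 6)
f(o) = -2 + o
((j*m + 7) + f(-4))*(-21) = ((6*(5/3) + 7) + (-2 - 4))*(-21) = ((10 + 7) - 6)*(-21) = (17 - 6)*(-21) = 11*(-21) = -231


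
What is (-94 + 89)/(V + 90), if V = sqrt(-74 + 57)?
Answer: -450/8117 + 5*I*sqrt(17)/8117 ≈ -0.055439 + 0.0025398*I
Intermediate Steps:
V = I*sqrt(17) (V = sqrt(-17) = I*sqrt(17) ≈ 4.1231*I)
(-94 + 89)/(V + 90) = (-94 + 89)/(I*sqrt(17) + 90) = -5/(90 + I*sqrt(17))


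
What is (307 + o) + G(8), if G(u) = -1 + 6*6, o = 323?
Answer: 665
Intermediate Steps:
G(u) = 35 (G(u) = -1 + 36 = 35)
(307 + o) + G(8) = (307 + 323) + 35 = 630 + 35 = 665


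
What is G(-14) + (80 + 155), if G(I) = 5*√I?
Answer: 235 + 5*I*√14 ≈ 235.0 + 18.708*I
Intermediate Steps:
G(-14) + (80 + 155) = 5*√(-14) + (80 + 155) = 5*(I*√14) + 235 = 5*I*√14 + 235 = 235 + 5*I*√14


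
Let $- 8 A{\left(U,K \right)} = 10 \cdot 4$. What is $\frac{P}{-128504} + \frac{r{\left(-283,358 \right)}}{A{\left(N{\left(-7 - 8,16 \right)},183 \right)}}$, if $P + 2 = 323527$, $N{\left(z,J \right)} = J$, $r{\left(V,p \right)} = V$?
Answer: $\frac{34749007}{642520} \approx 54.082$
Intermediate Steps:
$P = 323525$ ($P = -2 + 323527 = 323525$)
$A{\left(U,K \right)} = -5$ ($A{\left(U,K \right)} = - \frac{10 \cdot 4}{8} = \left(- \frac{1}{8}\right) 40 = -5$)
$\frac{P}{-128504} + \frac{r{\left(-283,358 \right)}}{A{\left(N{\left(-7 - 8,16 \right)},183 \right)}} = \frac{323525}{-128504} - \frac{283}{-5} = 323525 \left(- \frac{1}{128504}\right) - - \frac{283}{5} = - \frac{323525}{128504} + \frac{283}{5} = \frac{34749007}{642520}$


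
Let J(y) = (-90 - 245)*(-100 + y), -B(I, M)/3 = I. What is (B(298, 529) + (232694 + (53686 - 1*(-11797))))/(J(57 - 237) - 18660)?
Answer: 297283/75140 ≈ 3.9564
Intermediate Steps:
B(I, M) = -3*I
J(y) = 33500 - 335*y (J(y) = -335*(-100 + y) = 33500 - 335*y)
(B(298, 529) + (232694 + (53686 - 1*(-11797))))/(J(57 - 237) - 18660) = (-3*298 + (232694 + (53686 - 1*(-11797))))/((33500 - 335*(57 - 237)) - 18660) = (-894 + (232694 + (53686 + 11797)))/((33500 - 335*(-180)) - 18660) = (-894 + (232694 + 65483))/((33500 + 60300) - 18660) = (-894 + 298177)/(93800 - 18660) = 297283/75140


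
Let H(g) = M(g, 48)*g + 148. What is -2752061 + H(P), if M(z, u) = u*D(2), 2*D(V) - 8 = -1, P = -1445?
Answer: -2994673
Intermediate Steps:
D(V) = 7/2 (D(V) = 4 + (½)*(-1) = 4 - ½ = 7/2)
M(z, u) = 7*u/2 (M(z, u) = u*(7/2) = 7*u/2)
H(g) = 148 + 168*g (H(g) = ((7/2)*48)*g + 148 = 168*g + 148 = 148 + 168*g)
-2752061 + H(P) = -2752061 + (148 + 168*(-1445)) = -2752061 + (148 - 242760) = -2752061 - 242612 = -2994673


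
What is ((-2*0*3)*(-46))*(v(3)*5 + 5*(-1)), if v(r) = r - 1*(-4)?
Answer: 0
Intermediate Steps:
v(r) = 4 + r (v(r) = r + 4 = 4 + r)
((-2*0*3)*(-46))*(v(3)*5 + 5*(-1)) = ((-2*0*3)*(-46))*((4 + 3)*5 + 5*(-1)) = ((0*3)*(-46))*(7*5 - 5) = (0*(-46))*(35 - 5) = 0*30 = 0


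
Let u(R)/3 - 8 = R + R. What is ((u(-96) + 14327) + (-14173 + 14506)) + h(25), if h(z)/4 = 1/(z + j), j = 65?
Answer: 634862/45 ≈ 14108.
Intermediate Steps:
u(R) = 24 + 6*R (u(R) = 24 + 3*(R + R) = 24 + 3*(2*R) = 24 + 6*R)
h(z) = 4/(65 + z) (h(z) = 4/(z + 65) = 4/(65 + z))
((u(-96) + 14327) + (-14173 + 14506)) + h(25) = (((24 + 6*(-96)) + 14327) + (-14173 + 14506)) + 4/(65 + 25) = (((24 - 576) + 14327) + 333) + 4/90 = ((-552 + 14327) + 333) + 4*(1/90) = (13775 + 333) + 2/45 = 14108 + 2/45 = 634862/45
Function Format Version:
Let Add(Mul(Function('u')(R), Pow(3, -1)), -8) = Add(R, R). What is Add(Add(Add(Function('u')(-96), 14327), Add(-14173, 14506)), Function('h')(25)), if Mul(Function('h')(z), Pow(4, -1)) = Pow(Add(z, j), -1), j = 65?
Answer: Rational(634862, 45) ≈ 14108.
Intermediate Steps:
Function('u')(R) = Add(24, Mul(6, R)) (Function('u')(R) = Add(24, Mul(3, Add(R, R))) = Add(24, Mul(3, Mul(2, R))) = Add(24, Mul(6, R)))
Function('h')(z) = Mul(4, Pow(Add(65, z), -1)) (Function('h')(z) = Mul(4, Pow(Add(z, 65), -1)) = Mul(4, Pow(Add(65, z), -1)))
Add(Add(Add(Function('u')(-96), 14327), Add(-14173, 14506)), Function('h')(25)) = Add(Add(Add(Add(24, Mul(6, -96)), 14327), Add(-14173, 14506)), Mul(4, Pow(Add(65, 25), -1))) = Add(Add(Add(Add(24, -576), 14327), 333), Mul(4, Pow(90, -1))) = Add(Add(Add(-552, 14327), 333), Mul(4, Rational(1, 90))) = Add(Add(13775, 333), Rational(2, 45)) = Add(14108, Rational(2, 45)) = Rational(634862, 45)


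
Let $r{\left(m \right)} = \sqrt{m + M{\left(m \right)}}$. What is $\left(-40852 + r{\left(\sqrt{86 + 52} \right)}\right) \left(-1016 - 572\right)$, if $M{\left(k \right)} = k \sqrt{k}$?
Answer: $64872976 - 1588 \sqrt{\sqrt{138} + 138^{\frac{3}{4}}} \approx 6.4862 \cdot 10^{7}$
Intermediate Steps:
$M{\left(k \right)} = k^{\frac{3}{2}}$
$r{\left(m \right)} = \sqrt{m + m^{\frac{3}{2}}}$
$\left(-40852 + r{\left(\sqrt{86 + 52} \right)}\right) \left(-1016 - 572\right) = \left(-40852 + \sqrt{\sqrt{86 + 52} + \left(\sqrt{86 + 52}\right)^{\frac{3}{2}}}\right) \left(-1016 - 572\right) = \left(-40852 + \sqrt{\sqrt{138} + \left(\sqrt{138}\right)^{\frac{3}{2}}}\right) \left(-1588\right) = \left(-40852 + \sqrt{\sqrt{138} + 138^{\frac{3}{4}}}\right) \left(-1588\right) = 64872976 - 1588 \sqrt{\sqrt{138} + 138^{\frac{3}{4}}}$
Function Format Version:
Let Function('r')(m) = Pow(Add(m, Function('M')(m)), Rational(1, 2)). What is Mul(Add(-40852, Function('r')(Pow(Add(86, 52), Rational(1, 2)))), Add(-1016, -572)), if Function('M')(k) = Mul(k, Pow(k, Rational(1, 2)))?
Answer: Add(64872976, Mul(-1588, Pow(Add(Pow(138, Rational(1, 2)), Pow(138, Rational(3, 4))), Rational(1, 2)))) ≈ 6.4862e+7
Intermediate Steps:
Function('M')(k) = Pow(k, Rational(3, 2))
Function('r')(m) = Pow(Add(m, Pow(m, Rational(3, 2))), Rational(1, 2))
Mul(Add(-40852, Function('r')(Pow(Add(86, 52), Rational(1, 2)))), Add(-1016, -572)) = Mul(Add(-40852, Pow(Add(Pow(Add(86, 52), Rational(1, 2)), Pow(Pow(Add(86, 52), Rational(1, 2)), Rational(3, 2))), Rational(1, 2))), Add(-1016, -572)) = Mul(Add(-40852, Pow(Add(Pow(138, Rational(1, 2)), Pow(Pow(138, Rational(1, 2)), Rational(3, 2))), Rational(1, 2))), -1588) = Mul(Add(-40852, Pow(Add(Pow(138, Rational(1, 2)), Pow(138, Rational(3, 4))), Rational(1, 2))), -1588) = Add(64872976, Mul(-1588, Pow(Add(Pow(138, Rational(1, 2)), Pow(138, Rational(3, 4))), Rational(1, 2))))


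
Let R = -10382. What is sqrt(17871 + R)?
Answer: sqrt(7489) ≈ 86.539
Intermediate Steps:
sqrt(17871 + R) = sqrt(17871 - 10382) = sqrt(7489)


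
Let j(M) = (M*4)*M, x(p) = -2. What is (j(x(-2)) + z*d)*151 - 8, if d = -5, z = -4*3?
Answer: 11468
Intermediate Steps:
z = -12
j(M) = 4*M**2 (j(M) = (4*M)*M = 4*M**2)
(j(x(-2)) + z*d)*151 - 8 = (4*(-2)**2 - 12*(-5))*151 - 8 = (4*4 + 60)*151 - 8 = (16 + 60)*151 - 8 = 76*151 - 8 = 11476 - 8 = 11468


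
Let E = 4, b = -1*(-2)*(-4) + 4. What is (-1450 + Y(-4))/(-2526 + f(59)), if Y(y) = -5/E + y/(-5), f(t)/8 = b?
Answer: 29009/51160 ≈ 0.56703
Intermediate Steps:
b = -4 (b = 2*(-4) + 4 = -8 + 4 = -4)
f(t) = -32 (f(t) = 8*(-4) = -32)
Y(y) = -5/4 - y/5 (Y(y) = -5/4 + y/(-5) = -5*¼ + y*(-⅕) = -5/4 - y/5)
(-1450 + Y(-4))/(-2526 + f(59)) = (-1450 + (-5/4 - ⅕*(-4)))/(-2526 - 32) = (-1450 + (-5/4 + ⅘))/(-2558) = (-1450 - 9/20)*(-1/2558) = -29009/20*(-1/2558) = 29009/51160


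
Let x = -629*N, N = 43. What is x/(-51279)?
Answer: 27047/51279 ≈ 0.52745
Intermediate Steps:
x = -27047 (x = -629*43 = -27047)
x/(-51279) = -27047/(-51279) = -27047*(-1/51279) = 27047/51279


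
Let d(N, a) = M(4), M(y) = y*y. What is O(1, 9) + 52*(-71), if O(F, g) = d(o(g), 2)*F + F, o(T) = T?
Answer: -3675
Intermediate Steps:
M(y) = y²
d(N, a) = 16 (d(N, a) = 4² = 16)
O(F, g) = 17*F (O(F, g) = 16*F + F = 17*F)
O(1, 9) + 52*(-71) = 17*1 + 52*(-71) = 17 - 3692 = -3675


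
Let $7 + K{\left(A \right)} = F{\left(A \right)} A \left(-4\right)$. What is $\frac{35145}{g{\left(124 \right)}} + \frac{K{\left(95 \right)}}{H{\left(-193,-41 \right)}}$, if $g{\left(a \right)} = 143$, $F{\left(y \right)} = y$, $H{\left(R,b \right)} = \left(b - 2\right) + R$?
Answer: $\frac{1223411}{3068} \approx 398.77$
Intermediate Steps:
$H{\left(R,b \right)} = -2 + R + b$ ($H{\left(R,b \right)} = \left(-2 + b\right) + R = -2 + R + b$)
$K{\left(A \right)} = -7 - 4 A^{2}$ ($K{\left(A \right)} = -7 + A A \left(-4\right) = -7 + A^{2} \left(-4\right) = -7 - 4 A^{2}$)
$\frac{35145}{g{\left(124 \right)}} + \frac{K{\left(95 \right)}}{H{\left(-193,-41 \right)}} = \frac{35145}{143} + \frac{-7 - 4 \cdot 95^{2}}{-2 - 193 - 41} = 35145 \cdot \frac{1}{143} + \frac{-7 - 36100}{-236} = \frac{3195}{13} + \left(-7 - 36100\right) \left(- \frac{1}{236}\right) = \frac{3195}{13} - - \frac{36107}{236} = \frac{3195}{13} + \frac{36107}{236} = \frac{1223411}{3068}$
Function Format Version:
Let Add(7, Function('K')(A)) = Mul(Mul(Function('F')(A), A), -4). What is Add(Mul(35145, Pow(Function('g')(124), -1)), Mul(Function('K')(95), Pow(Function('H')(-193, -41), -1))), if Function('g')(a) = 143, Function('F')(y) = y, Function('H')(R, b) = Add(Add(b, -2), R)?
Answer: Rational(1223411, 3068) ≈ 398.77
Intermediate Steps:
Function('H')(R, b) = Add(-2, R, b) (Function('H')(R, b) = Add(Add(-2, b), R) = Add(-2, R, b))
Function('K')(A) = Add(-7, Mul(-4, Pow(A, 2))) (Function('K')(A) = Add(-7, Mul(Mul(A, A), -4)) = Add(-7, Mul(Pow(A, 2), -4)) = Add(-7, Mul(-4, Pow(A, 2))))
Add(Mul(35145, Pow(Function('g')(124), -1)), Mul(Function('K')(95), Pow(Function('H')(-193, -41), -1))) = Add(Mul(35145, Pow(143, -1)), Mul(Add(-7, Mul(-4, Pow(95, 2))), Pow(Add(-2, -193, -41), -1))) = Add(Mul(35145, Rational(1, 143)), Mul(Add(-7, Mul(-4, 9025)), Pow(-236, -1))) = Add(Rational(3195, 13), Mul(Add(-7, -36100), Rational(-1, 236))) = Add(Rational(3195, 13), Mul(-36107, Rational(-1, 236))) = Add(Rational(3195, 13), Rational(36107, 236)) = Rational(1223411, 3068)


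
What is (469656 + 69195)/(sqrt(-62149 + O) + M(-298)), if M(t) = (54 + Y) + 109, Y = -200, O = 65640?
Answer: 19937487/2122 + 538851*sqrt(3491)/2122 ≈ 24399.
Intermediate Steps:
M(t) = -37 (M(t) = (54 - 200) + 109 = -146 + 109 = -37)
(469656 + 69195)/(sqrt(-62149 + O) + M(-298)) = (469656 + 69195)/(sqrt(-62149 + 65640) - 37) = 538851/(sqrt(3491) - 37) = 538851/(-37 + sqrt(3491))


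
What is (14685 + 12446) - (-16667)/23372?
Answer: 634122399/23372 ≈ 27132.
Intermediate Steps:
(14685 + 12446) - (-16667)/23372 = 27131 - (-16667)/23372 = 27131 - 1*(-16667/23372) = 27131 + 16667/23372 = 634122399/23372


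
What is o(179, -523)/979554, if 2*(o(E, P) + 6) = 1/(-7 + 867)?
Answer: -10319/1684832880 ≈ -6.1246e-6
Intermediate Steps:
o(E, P) = -10319/1720 (o(E, P) = -6 + 1/(2*(-7 + 867)) = -6 + (1/2)/860 = -6 + (1/2)*(1/860) = -6 + 1/1720 = -10319/1720)
o(179, -523)/979554 = -10319/1720/979554 = -10319/1720*1/979554 = -10319/1684832880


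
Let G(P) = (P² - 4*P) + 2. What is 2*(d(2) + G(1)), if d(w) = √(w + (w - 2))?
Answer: -2 + 2*√2 ≈ 0.82843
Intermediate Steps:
G(P) = 2 + P² - 4*P
d(w) = √(-2 + 2*w) (d(w) = √(w + (-2 + w)) = √(-2 + 2*w))
2*(d(2) + G(1)) = 2*(√(-2 + 2*2) + (2 + 1² - 4*1)) = 2*(√(-2 + 4) + (2 + 1 - 4)) = 2*(√2 - 1) = 2*(-1 + √2) = -2 + 2*√2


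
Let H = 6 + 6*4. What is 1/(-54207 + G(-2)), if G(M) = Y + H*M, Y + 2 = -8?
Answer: -1/54277 ≈ -1.8424e-5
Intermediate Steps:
Y = -10 (Y = -2 - 8 = -10)
H = 30 (H = 6 + 24 = 30)
G(M) = -10 + 30*M
1/(-54207 + G(-2)) = 1/(-54207 + (-10 + 30*(-2))) = 1/(-54207 + (-10 - 60)) = 1/(-54207 - 70) = 1/(-54277) = -1/54277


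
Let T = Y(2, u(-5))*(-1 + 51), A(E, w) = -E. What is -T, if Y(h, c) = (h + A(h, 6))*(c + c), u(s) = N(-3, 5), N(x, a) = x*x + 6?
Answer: 0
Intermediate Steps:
N(x, a) = 6 + x**2 (N(x, a) = x**2 + 6 = 6 + x**2)
u(s) = 15 (u(s) = 6 + (-3)**2 = 6 + 9 = 15)
Y(h, c) = 0 (Y(h, c) = (h - h)*(c + c) = 0*(2*c) = 0)
T = 0 (T = 0*(-1 + 51) = 0*50 = 0)
-T = -1*0 = 0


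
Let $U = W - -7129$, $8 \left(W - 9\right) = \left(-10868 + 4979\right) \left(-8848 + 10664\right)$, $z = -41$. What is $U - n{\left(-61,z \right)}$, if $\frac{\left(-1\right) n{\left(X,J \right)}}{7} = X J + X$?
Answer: $-1312585$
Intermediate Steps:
$n{\left(X,J \right)} = - 7 X - 7 J X$ ($n{\left(X,J \right)} = - 7 \left(X J + X\right) = - 7 \left(J X + X\right) = - 7 \left(X + J X\right) = - 7 X - 7 J X$)
$W = -1336794$ ($W = 9 + \frac{\left(-10868 + 4979\right) \left(-8848 + 10664\right)}{8} = 9 + \frac{\left(-5889\right) 1816}{8} = 9 + \frac{1}{8} \left(-10694424\right) = 9 - 1336803 = -1336794$)
$U = -1329665$ ($U = -1336794 - -7129 = -1336794 + 7129 = -1329665$)
$U - n{\left(-61,z \right)} = -1329665 - \left(-7\right) \left(-61\right) \left(1 - 41\right) = -1329665 - \left(-7\right) \left(-61\right) \left(-40\right) = -1329665 - -17080 = -1329665 + 17080 = -1312585$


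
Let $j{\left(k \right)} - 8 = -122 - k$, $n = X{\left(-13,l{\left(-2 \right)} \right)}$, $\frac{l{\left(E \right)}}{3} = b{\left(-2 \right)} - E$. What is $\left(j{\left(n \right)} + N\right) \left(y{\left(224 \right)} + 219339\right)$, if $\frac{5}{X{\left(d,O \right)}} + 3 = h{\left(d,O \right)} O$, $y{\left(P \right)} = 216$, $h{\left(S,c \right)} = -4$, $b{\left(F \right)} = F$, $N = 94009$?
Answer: $20615482650$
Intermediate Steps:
$l{\left(E \right)} = -6 - 3 E$ ($l{\left(E \right)} = 3 \left(-2 - E\right) = -6 - 3 E$)
$X{\left(d,O \right)} = \frac{5}{-3 - 4 O}$
$n = - \frac{5}{3}$ ($n = \frac{5}{-3 - 4 \left(-6 - -6\right)} = \frac{5}{-3 - 4 \left(-6 + 6\right)} = \frac{5}{-3 - 0} = \frac{5}{-3 + 0} = \frac{5}{-3} = 5 \left(- \frac{1}{3}\right) = - \frac{5}{3} \approx -1.6667$)
$j{\left(k \right)} = -114 - k$ ($j{\left(k \right)} = 8 - \left(122 + k\right) = -114 - k$)
$\left(j{\left(n \right)} + N\right) \left(y{\left(224 \right)} + 219339\right) = \left(\left(-114 - - \frac{5}{3}\right) + 94009\right) \left(216 + 219339\right) = \left(\left(-114 + \frac{5}{3}\right) + 94009\right) 219555 = \left(- \frac{337}{3} + 94009\right) 219555 = \frac{281690}{3} \cdot 219555 = 20615482650$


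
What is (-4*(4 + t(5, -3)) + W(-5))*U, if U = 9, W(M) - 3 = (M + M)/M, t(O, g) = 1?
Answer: -135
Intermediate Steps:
W(M) = 5 (W(M) = 3 + (M + M)/M = 3 + (2*M)/M = 3 + 2 = 5)
(-4*(4 + t(5, -3)) + W(-5))*U = (-4*(4 + 1) + 5)*9 = (-4*5 + 5)*9 = (-20 + 5)*9 = -15*9 = -135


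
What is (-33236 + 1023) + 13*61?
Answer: -31420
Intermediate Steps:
(-33236 + 1023) + 13*61 = -32213 + 793 = -31420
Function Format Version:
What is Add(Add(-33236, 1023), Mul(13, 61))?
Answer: -31420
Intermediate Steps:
Add(Add(-33236, 1023), Mul(13, 61)) = Add(-32213, 793) = -31420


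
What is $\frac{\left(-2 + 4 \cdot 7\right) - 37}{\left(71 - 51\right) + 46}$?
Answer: $- \frac{1}{6} \approx -0.16667$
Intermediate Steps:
$\frac{\left(-2 + 4 \cdot 7\right) - 37}{\left(71 - 51\right) + 46} = \frac{\left(-2 + 28\right) - 37}{20 + 46} = \frac{26 - 37}{66} = \frac{1}{66} \left(-11\right) = - \frac{1}{6}$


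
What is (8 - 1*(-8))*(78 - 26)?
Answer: 832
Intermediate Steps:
(8 - 1*(-8))*(78 - 26) = (8 + 8)*52 = 16*52 = 832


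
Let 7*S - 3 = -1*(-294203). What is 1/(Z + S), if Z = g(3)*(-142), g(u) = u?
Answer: 7/291224 ≈ 2.4036e-5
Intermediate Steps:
S = 294206/7 (S = 3/7 + (-1*(-294203))/7 = 3/7 + (⅐)*294203 = 3/7 + 42029 = 294206/7 ≈ 42029.)
Z = -426 (Z = 3*(-142) = -426)
1/(Z + S) = 1/(-426 + 294206/7) = 1/(291224/7) = 7/291224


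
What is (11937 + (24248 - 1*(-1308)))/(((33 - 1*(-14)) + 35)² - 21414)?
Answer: -37493/14690 ≈ -2.5523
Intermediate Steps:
(11937 + (24248 - 1*(-1308)))/(((33 - 1*(-14)) + 35)² - 21414) = (11937 + (24248 + 1308))/(((33 + 14) + 35)² - 21414) = (11937 + 25556)/((47 + 35)² - 21414) = 37493/(82² - 21414) = 37493/(6724 - 21414) = 37493/(-14690) = 37493*(-1/14690) = -37493/14690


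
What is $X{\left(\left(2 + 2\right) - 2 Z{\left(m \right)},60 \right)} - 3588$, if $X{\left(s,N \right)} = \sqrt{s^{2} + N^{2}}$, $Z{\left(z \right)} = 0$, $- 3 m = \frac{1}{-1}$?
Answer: $-3588 + 4 \sqrt{226} \approx -3527.9$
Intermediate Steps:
$m = \frac{1}{3}$ ($m = - \frac{1}{3 \left(-1\right)} = \left(- \frac{1}{3}\right) \left(-1\right) = \frac{1}{3} \approx 0.33333$)
$X{\left(s,N \right)} = \sqrt{N^{2} + s^{2}}$
$X{\left(\left(2 + 2\right) - 2 Z{\left(m \right)},60 \right)} - 3588 = \sqrt{60^{2} + \left(\left(2 + 2\right) - 0\right)^{2}} - 3588 = \sqrt{3600 + \left(4 + 0\right)^{2}} - 3588 = \sqrt{3600 + 4^{2}} - 3588 = \sqrt{3600 + 16} - 3588 = \sqrt{3616} - 3588 = 4 \sqrt{226} - 3588 = -3588 + 4 \sqrt{226}$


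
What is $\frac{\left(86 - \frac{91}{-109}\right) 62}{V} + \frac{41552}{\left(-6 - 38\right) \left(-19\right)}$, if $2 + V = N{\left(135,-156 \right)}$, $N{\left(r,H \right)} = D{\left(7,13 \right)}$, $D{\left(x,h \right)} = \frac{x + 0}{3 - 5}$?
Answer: $- \frac{21167248}{22781} \approx -929.16$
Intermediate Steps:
$D{\left(x,h \right)} = - \frac{x}{2}$ ($D{\left(x,h \right)} = \frac{x}{-2} = x \left(- \frac{1}{2}\right) = - \frac{x}{2}$)
$N{\left(r,H \right)} = - \frac{7}{2}$ ($N{\left(r,H \right)} = \left(- \frac{1}{2}\right) 7 = - \frac{7}{2}$)
$V = - \frac{11}{2}$ ($V = -2 - \frac{7}{2} = - \frac{11}{2} \approx -5.5$)
$\frac{\left(86 - \frac{91}{-109}\right) 62}{V} + \frac{41552}{\left(-6 - 38\right) \left(-19\right)} = \frac{\left(86 - \frac{91}{-109}\right) 62}{- \frac{11}{2}} + \frac{41552}{\left(-6 - 38\right) \left(-19\right)} = \left(86 - - \frac{91}{109}\right) 62 \left(- \frac{2}{11}\right) + \frac{41552}{\left(-44\right) \left(-19\right)} = \left(86 + \frac{91}{109}\right) 62 \left(- \frac{2}{11}\right) + \frac{41552}{836} = \frac{9465}{109} \cdot 62 \left(- \frac{2}{11}\right) + 41552 \cdot \frac{1}{836} = \frac{586830}{109} \left(- \frac{2}{11}\right) + \frac{10388}{209} = - \frac{1173660}{1199} + \frac{10388}{209} = - \frac{21167248}{22781}$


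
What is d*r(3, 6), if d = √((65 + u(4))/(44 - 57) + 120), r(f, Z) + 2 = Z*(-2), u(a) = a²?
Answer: -14*√19227/13 ≈ -149.33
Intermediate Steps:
r(f, Z) = -2 - 2*Z (r(f, Z) = -2 + Z*(-2) = -2 - 2*Z)
d = √19227/13 (d = √((65 + 4²)/(44 - 57) + 120) = √((65 + 16)/(-13) + 120) = √(81*(-1/13) + 120) = √(-81/13 + 120) = √(1479/13) = √19227/13 ≈ 10.666)
d*r(3, 6) = (√19227/13)*(-2 - 2*6) = (√19227/13)*(-2 - 12) = (√19227/13)*(-14) = -14*√19227/13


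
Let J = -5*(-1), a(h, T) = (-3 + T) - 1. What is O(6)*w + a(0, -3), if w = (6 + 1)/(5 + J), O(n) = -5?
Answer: -21/2 ≈ -10.500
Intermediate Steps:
a(h, T) = -4 + T
J = 5
w = 7/10 (w = (6 + 1)/(5 + 5) = 7/10 ≈ 0.70000)
O(6)*w + a(0, -3) = -5*7/10 + (-4 - 3) = -7/2 - 7 = -21/2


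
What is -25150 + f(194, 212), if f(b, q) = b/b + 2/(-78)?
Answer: -980812/39 ≈ -25149.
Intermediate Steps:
f(b, q) = 38/39 (f(b, q) = 1 + 2*(-1/78) = 1 - 1/39 = 38/39)
-25150 + f(194, 212) = -25150 + 38/39 = -980812/39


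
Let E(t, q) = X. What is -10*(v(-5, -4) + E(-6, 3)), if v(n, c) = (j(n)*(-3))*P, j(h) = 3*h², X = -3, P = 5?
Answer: 11280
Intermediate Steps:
E(t, q) = -3
v(n, c) = -45*n² (v(n, c) = ((3*n²)*(-3))*5 = -9*n²*5 = -45*n²)
-10*(v(-5, -4) + E(-6, 3)) = -10*(-45*(-5)² - 3) = -10*(-45*25 - 3) = -10*(-1125 - 3) = -10*(-1128) = 11280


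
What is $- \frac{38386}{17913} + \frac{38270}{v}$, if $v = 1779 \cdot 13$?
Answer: $- \frac{22469168}{46030439} \approx -0.48814$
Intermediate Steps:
$v = 23127$
$- \frac{38386}{17913} + \frac{38270}{v} = - \frac{38386}{17913} + \frac{38270}{23127} = - \frac{22469168}{46030439}$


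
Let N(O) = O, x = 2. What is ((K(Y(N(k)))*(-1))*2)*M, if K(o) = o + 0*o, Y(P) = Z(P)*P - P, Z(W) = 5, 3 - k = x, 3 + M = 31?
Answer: -224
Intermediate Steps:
M = 28 (M = -3 + 31 = 28)
k = 1 (k = 3 - 1*2 = 3 - 2 = 1)
Y(P) = 4*P (Y(P) = 5*P - P = 4*P)
K(o) = o (K(o) = o + 0 = o)
((K(Y(N(k)))*(-1))*2)*M = (((4*1)*(-1))*2)*28 = ((4*(-1))*2)*28 = -4*2*28 = -8*28 = -224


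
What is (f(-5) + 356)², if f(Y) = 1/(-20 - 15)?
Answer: 155226681/1225 ≈ 1.2672e+5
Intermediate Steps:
f(Y) = -1/35 (f(Y) = 1/(-35) = -1/35)
(f(-5) + 356)² = (-1/35 + 356)² = (12459/35)² = 155226681/1225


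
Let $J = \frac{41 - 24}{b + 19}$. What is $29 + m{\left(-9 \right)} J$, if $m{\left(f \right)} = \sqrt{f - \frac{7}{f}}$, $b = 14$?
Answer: $29 + \frac{17 i \sqrt{74}}{99} \approx 29.0 + 1.4772 i$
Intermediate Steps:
$J = \frac{17}{33}$ ($J = \frac{41 - 24}{14 + 19} = \frac{17}{33} \approx 0.51515$)
$29 + m{\left(-9 \right)} J = 29 + \sqrt{-9 - \frac{7}{-9}} \cdot \frac{17}{33} = 29 + \sqrt{-9 - - \frac{7}{9}} \cdot \frac{17}{33} = 29 + \sqrt{-9 + \frac{7}{9}} \cdot \frac{17}{33} = 29 + \sqrt{- \frac{74}{9}} \cdot \frac{17}{33} = 29 + \frac{i \sqrt{74}}{3} \cdot \frac{17}{33} = 29 + \frac{17 i \sqrt{74}}{99}$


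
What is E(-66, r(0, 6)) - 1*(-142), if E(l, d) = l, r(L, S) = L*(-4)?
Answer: 76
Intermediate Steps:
r(L, S) = -4*L
E(-66, r(0, 6)) - 1*(-142) = -66 - 1*(-142) = -66 + 142 = 76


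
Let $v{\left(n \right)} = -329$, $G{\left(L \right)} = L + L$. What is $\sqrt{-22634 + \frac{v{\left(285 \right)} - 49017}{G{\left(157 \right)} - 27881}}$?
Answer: $\frac{2 i \sqrt{477753057579}}{9189} \approx 150.44 i$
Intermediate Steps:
$G{\left(L \right)} = 2 L$
$\sqrt{-22634 + \frac{v{\left(285 \right)} - 49017}{G{\left(157 \right)} - 27881}} = \sqrt{-22634 + \frac{-329 - 49017}{2 \cdot 157 - 27881}} = \sqrt{-22634 - \frac{49346}{314 - 27881}} = \sqrt{-22634 - \frac{49346}{-27567}} = \sqrt{-22634 - - \frac{49346}{27567}} = \sqrt{-22634 + \frac{49346}{27567}} = \sqrt{- \frac{623902132}{27567}} = \frac{2 i \sqrt{477753057579}}{9189}$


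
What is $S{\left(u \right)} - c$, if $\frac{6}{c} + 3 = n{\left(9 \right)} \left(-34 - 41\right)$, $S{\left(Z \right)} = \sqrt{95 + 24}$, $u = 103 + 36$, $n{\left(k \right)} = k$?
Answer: $\frac{1}{113} + \sqrt{119} \approx 10.918$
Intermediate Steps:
$u = 139$
$S{\left(Z \right)} = \sqrt{119}$
$c = - \frac{1}{113}$ ($c = \frac{6}{-3 + 9 \left(-34 - 41\right)} = \frac{6}{-3 + 9 \left(-75\right)} = \frac{6}{-3 - 675} = \frac{6}{-678} = 6 \left(- \frac{1}{678}\right) = - \frac{1}{113} \approx -0.0088496$)
$S{\left(u \right)} - c = \sqrt{119} - - \frac{1}{113} = \sqrt{119} + \frac{1}{113} = \frac{1}{113} + \sqrt{119}$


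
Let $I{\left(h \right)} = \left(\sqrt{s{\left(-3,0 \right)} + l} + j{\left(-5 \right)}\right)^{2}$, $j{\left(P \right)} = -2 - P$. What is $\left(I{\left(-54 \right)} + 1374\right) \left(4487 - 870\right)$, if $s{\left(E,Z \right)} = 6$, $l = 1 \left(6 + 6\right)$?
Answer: $5067417 + 65106 \sqrt{2} \approx 5.1595 \cdot 10^{6}$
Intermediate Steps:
$l = 12$ ($l = 1 \cdot 12 = 12$)
$I{\left(h \right)} = \left(3 + 3 \sqrt{2}\right)^{2}$ ($I{\left(h \right)} = \left(\sqrt{6 + 12} - -3\right)^{2} = \left(\sqrt{18} + \left(-2 + 5\right)\right)^{2} = \left(3 \sqrt{2} + 3\right)^{2} = \left(3 + 3 \sqrt{2}\right)^{2}$)
$\left(I{\left(-54 \right)} + 1374\right) \left(4487 - 870\right) = \left(\left(27 + 18 \sqrt{2}\right) + 1374\right) \left(4487 - 870\right) = \left(1401 + 18 \sqrt{2}\right) 3617 = 5067417 + 65106 \sqrt{2}$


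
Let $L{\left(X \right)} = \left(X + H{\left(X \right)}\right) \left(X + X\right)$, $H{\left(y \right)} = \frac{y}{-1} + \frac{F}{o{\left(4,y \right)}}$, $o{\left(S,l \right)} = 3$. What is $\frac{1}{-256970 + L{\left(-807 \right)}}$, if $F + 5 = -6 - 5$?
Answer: $- \frac{1}{248362} \approx -4.0264 \cdot 10^{-6}$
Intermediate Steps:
$F = -16$ ($F = -5 - 11 = -16$)
$H{\left(y \right)} = - \frac{16}{3} - y$ ($H{\left(y \right)} = \frac{y}{-1} - \frac{16}{3} = y \left(-1\right) - \frac{16}{3} = - y - \frac{16}{3} = - \frac{16}{3} - y$)
$L{\left(X \right)} = - \frac{32 X}{3}$ ($L{\left(X \right)} = \left(X - \left(\frac{16}{3} + X\right)\right) \left(X + X\right) = - \frac{16 \cdot 2 X}{3} = - \frac{32 X}{3}$)
$\frac{1}{-256970 + L{\left(-807 \right)}} = \frac{1}{-256970 - -8608} = \frac{1}{-256970 + 8608} = \frac{1}{-248362} = - \frac{1}{248362}$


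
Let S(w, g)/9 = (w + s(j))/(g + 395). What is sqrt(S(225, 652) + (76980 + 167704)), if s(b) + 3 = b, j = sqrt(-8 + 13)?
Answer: sqrt(29802988318 + 1047*sqrt(5))/349 ≈ 494.66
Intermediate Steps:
j = sqrt(5) ≈ 2.2361
s(b) = -3 + b
S(w, g) = 9*(-3 + w + sqrt(5))/(395 + g) (S(w, g) = 9*((w + (-3 + sqrt(5)))/(g + 395)) = 9*((-3 + w + sqrt(5))/(395 + g)) = 9*(-3 + w + sqrt(5))/(395 + g))
sqrt(S(225, 652) + (76980 + 167704)) = sqrt(9*(-3 + 225 + sqrt(5))/(395 + 652) + (76980 + 167704)) = sqrt(9*(222 + sqrt(5))/1047 + 244684) = sqrt(9*(1/1047)*(222 + sqrt(5)) + 244684) = sqrt((666/349 + 3*sqrt(5)/349) + 244684) = sqrt(85395382/349 + 3*sqrt(5)/349)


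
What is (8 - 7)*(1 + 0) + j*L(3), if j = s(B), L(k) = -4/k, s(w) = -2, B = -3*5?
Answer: 11/3 ≈ 3.6667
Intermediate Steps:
B = -15
j = -2
(8 - 7)*(1 + 0) + j*L(3) = (8 - 7)*(1 + 0) - (-8)/3 = 1*1 - (-8)/3 = 1 - 2*(-4/3) = 1 + 8/3 = 11/3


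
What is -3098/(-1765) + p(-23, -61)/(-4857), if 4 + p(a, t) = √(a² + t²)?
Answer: 15054046/8572605 - 5*√170/4857 ≈ 1.7426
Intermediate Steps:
p(a, t) = -4 + √(a² + t²)
-3098/(-1765) + p(-23, -61)/(-4857) = -3098/(-1765) + (-4 + √((-23)² + (-61)²))/(-4857) = -3098*(-1/1765) + (-4 + √(529 + 3721))*(-1/4857) = 3098/1765 + (-4 + √4250)*(-1/4857) = 3098/1765 + (-4 + 5*√170)*(-1/4857) = 3098/1765 + (4/4857 - 5*√170/4857) = 15054046/8572605 - 5*√170/4857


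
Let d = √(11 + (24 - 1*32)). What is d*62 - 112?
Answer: -112 + 62*√3 ≈ -4.6128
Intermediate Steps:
d = √3 (d = √(11 + (24 - 32)) = √(11 - 8) = √3 ≈ 1.7320)
d*62 - 112 = √3*62 - 112 = 62*√3 - 112 = -112 + 62*√3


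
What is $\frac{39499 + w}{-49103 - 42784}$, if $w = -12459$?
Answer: $- \frac{27040}{91887} \approx -0.29427$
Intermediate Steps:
$\frac{39499 + w}{-49103 - 42784} = \frac{39499 - 12459}{-49103 - 42784} = \frac{27040}{-91887} = 27040 \left(- \frac{1}{91887}\right) = - \frac{27040}{91887}$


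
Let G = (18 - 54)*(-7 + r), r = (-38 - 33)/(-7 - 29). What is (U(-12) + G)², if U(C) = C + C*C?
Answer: 97969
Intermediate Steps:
r = 71/36 (r = -71/(-36) = -71*(-1/36) = 71/36 ≈ 1.9722)
U(C) = C + C²
G = 181 (G = (18 - 54)*(-7 + 71/36) = -36*(-181/36) = 181)
(U(-12) + G)² = (-12*(1 - 12) + 181)² = (-12*(-11) + 181)² = (132 + 181)² = 313² = 97969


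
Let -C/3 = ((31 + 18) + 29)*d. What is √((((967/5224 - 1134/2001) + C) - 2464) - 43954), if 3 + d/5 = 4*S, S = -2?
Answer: I*√101828556528982234/1742204 ≈ 183.16*I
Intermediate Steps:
d = -55 (d = -15 + 5*(4*(-2)) = -15 + 5*(-8) = -15 - 40 = -55)
C = 12870 (C = -3*((31 + 18) + 29)*(-55) = -3*(49 + 29)*(-55) = -234*(-55) = -3*(-4290) = 12870)
√((((967/5224 - 1134/2001) + C) - 2464) - 43954) = √((((967/5224 - 1134/2001) + 12870) - 2464) - 43954) = √((((967*(1/5224) - 1134*1/2001) + 12870) - 2464) - 43954) = √((((967/5224 - 378/667) + 12870) - 2464) - 43954) = √(((-1329683/3484408 + 12870) - 2464) - 43954) = √((44843001277/3484408 - 2464) - 43954) = √(36257419965/3484408 - 43954) = √(-116896249267/3484408) = I*√101828556528982234/1742204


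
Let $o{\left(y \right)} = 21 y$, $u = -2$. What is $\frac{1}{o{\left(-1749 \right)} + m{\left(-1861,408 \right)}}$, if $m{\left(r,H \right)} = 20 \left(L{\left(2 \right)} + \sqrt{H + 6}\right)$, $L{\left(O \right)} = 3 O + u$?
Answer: $- \frac{36649}{1342983601} - \frac{60 \sqrt{46}}{1342983601} \approx -2.7592 \cdot 10^{-5}$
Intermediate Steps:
$L{\left(O \right)} = -2 + 3 O$ ($L{\left(O \right)} = 3 O - 2 = -2 + 3 O$)
$m{\left(r,H \right)} = 80 + 20 \sqrt{6 + H}$ ($m{\left(r,H \right)} = 20 \left(\left(-2 + 3 \cdot 2\right) + \sqrt{H + 6}\right) = 20 \left(\left(-2 + 6\right) + \sqrt{6 + H}\right) = 20 \left(4 + \sqrt{6 + H}\right) = 80 + 20 \sqrt{6 + H}$)
$\frac{1}{o{\left(-1749 \right)} + m{\left(-1861,408 \right)}} = \frac{1}{21 \left(-1749\right) + \left(80 + 20 \sqrt{6 + 408}\right)} = \frac{1}{-36729 + \left(80 + 20 \sqrt{414}\right)} = \frac{1}{-36729 + \left(80 + 20 \cdot 3 \sqrt{46}\right)} = \frac{1}{-36729 + \left(80 + 60 \sqrt{46}\right)} = \frac{1}{-36649 + 60 \sqrt{46}}$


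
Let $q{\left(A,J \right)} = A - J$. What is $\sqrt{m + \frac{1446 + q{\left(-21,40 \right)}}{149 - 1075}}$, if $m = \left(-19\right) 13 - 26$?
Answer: $\frac{i \sqrt{235373458}}{926} \approx 16.568 i$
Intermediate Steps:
$m = -273$ ($m = -247 - 26 = -273$)
$\sqrt{m + \frac{1446 + q{\left(-21,40 \right)}}{149 - 1075}} = \sqrt{-273 + \frac{1446 - 61}{149 - 1075}} = \sqrt{-273 + \frac{1446 - 61}{-926}} = \sqrt{-273 + \left(1446 - 61\right) \left(- \frac{1}{926}\right)} = \sqrt{-273 + 1385 \left(- \frac{1}{926}\right)} = \sqrt{-273 - \frac{1385}{926}} = \sqrt{- \frac{254183}{926}} = \frac{i \sqrt{235373458}}{926}$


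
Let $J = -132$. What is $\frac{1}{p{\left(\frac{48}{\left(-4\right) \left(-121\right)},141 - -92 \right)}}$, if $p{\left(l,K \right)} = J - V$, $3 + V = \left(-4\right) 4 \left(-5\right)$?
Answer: $- \frac{1}{209} \approx -0.0047847$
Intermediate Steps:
$V = 77$ ($V = -3 + \left(-4\right) 4 \left(-5\right) = -3 - -80 = -3 + 80 = 77$)
$p{\left(l,K \right)} = -209$ ($p{\left(l,K \right)} = -132 - 77 = -209$)
$\frac{1}{p{\left(\frac{48}{\left(-4\right) \left(-121\right)},141 - -92 \right)}} = \frac{1}{-209} = - \frac{1}{209}$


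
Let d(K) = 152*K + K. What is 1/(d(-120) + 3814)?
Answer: -1/14546 ≈ -6.8747e-5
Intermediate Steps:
d(K) = 153*K
1/(d(-120) + 3814) = 1/(153*(-120) + 3814) = 1/(-18360 + 3814) = 1/(-14546) = -1/14546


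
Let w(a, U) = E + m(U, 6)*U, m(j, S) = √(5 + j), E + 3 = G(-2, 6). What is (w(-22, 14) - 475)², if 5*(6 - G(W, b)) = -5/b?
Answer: 8148625/36 - 39634*√19/3 ≈ 1.6876e+5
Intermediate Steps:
G(W, b) = 6 + 1/b (G(W, b) = 6 - (-1)/b = 6 + 1/b)
E = 19/6 (E = -3 + (6 + 1/6) = -3 + (6 + ⅙) = -3 + 37/6 = 19/6 ≈ 3.1667)
w(a, U) = 19/6 + U*√(5 + U) (w(a, U) = 19/6 + √(5 + U)*U = 19/6 + U*√(5 + U))
(w(-22, 14) - 475)² = ((19/6 + 14*√(5 + 14)) - 475)² = ((19/6 + 14*√19) - 475)² = (-2831/6 + 14*√19)²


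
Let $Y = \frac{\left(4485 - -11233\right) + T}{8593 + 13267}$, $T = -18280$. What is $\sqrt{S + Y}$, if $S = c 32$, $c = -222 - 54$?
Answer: $\frac{i \sqrt{1055127998130}}{10930} \approx 93.979 i$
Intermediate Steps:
$c = -276$ ($c = -222 - 54 = -276$)
$Y = - \frac{1281}{10930}$ ($Y = \frac{\left(4485 - -11233\right) - 18280}{8593 + 13267} = \frac{\left(4485 + 11233\right) - 18280}{21860} = \left(15718 - 18280\right) \frac{1}{21860} = \left(-2562\right) \frac{1}{21860} = - \frac{1281}{10930} \approx -0.1172$)
$S = -8832$ ($S = \left(-276\right) 32 = -8832$)
$\sqrt{S + Y} = \sqrt{-8832 - \frac{1281}{10930}} = \sqrt{- \frac{96535041}{10930}} = \frac{i \sqrt{1055127998130}}{10930}$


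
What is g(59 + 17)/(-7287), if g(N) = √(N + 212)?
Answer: -4*√2/2429 ≈ -0.0023289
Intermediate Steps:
g(N) = √(212 + N)
g(59 + 17)/(-7287) = √(212 + (59 + 17))/(-7287) = √(212 + 76)*(-1/7287) = √288*(-1/7287) = (12*√2)*(-1/7287) = -4*√2/2429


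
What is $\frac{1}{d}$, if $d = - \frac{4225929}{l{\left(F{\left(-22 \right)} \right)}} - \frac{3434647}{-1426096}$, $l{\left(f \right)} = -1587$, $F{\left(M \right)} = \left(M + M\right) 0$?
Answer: $\frac{754404784}{2010677075991} \approx 0.0003752$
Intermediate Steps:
$F{\left(M \right)} = 0$ ($F{\left(M \right)} = 2 M 0 = 0$)
$d = \frac{2010677075991}{754404784}$ ($d = - \frac{4225929}{-1587} - \frac{3434647}{-1426096} = \left(-4225929\right) \left(- \frac{1}{1587}\right) - - \frac{3434647}{1426096} = \frac{1408643}{529} + \frac{3434647}{1426096} = \frac{2010677075991}{754404784} \approx 2665.3$)
$\frac{1}{d} = \frac{1}{\frac{2010677075991}{754404784}} = \frac{754404784}{2010677075991}$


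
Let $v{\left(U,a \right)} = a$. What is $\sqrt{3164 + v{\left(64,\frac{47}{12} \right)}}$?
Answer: $\frac{\sqrt{114045}}{6} \approx 56.284$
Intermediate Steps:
$\sqrt{3164 + v{\left(64,\frac{47}{12} \right)}} = \sqrt{3164 + \frac{47}{12}} = \sqrt{\frac{38015}{12}} = \frac{\sqrt{114045}}{6}$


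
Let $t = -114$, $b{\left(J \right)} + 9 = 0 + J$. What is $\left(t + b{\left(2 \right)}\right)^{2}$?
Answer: $14641$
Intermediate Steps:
$b{\left(J \right)} = -9 + J$ ($b{\left(J \right)} = -9 + \left(0 + J\right) = -9 + J$)
$\left(t + b{\left(2 \right)}\right)^{2} = \left(-114 + \left(-9 + 2\right)\right)^{2} = \left(-114 - 7\right)^{2} = \left(-121\right)^{2} = 14641$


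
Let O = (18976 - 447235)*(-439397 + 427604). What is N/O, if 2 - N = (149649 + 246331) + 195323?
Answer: -591301/5050458387 ≈ -0.00011708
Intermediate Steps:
O = 5050458387 (O = -428259*(-11793) = 5050458387)
N = -591301 (N = 2 - ((149649 + 246331) + 195323) = 2 - (395980 + 195323) = 2 - 1*591303 = 2 - 591303 = -591301)
N/O = -591301/5050458387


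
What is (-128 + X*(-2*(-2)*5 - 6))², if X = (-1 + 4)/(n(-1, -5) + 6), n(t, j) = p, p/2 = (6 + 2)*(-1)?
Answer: 436921/25 ≈ 17477.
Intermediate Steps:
p = -16 (p = 2*((6 + 2)*(-1)) = 2*(8*(-1)) = 2*(-8) = -16)
n(t, j) = -16
X = -3/10 (X = (-1 + 4)/(-16 + 6) = 3/(-10) = 3*(-⅒) = -3/10 ≈ -0.30000)
(-128 + X*(-2*(-2)*5 - 6))² = (-128 - 3*(-2*(-2)*5 - 6)/10)² = (-128 - 3*(4*5 - 6)/10)² = (-128 - 3*(20 - 6)/10)² = (-128 - 3/10*14)² = (-128 - 21/5)² = (-661/5)² = 436921/25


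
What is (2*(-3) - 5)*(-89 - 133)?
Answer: 2442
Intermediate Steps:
(2*(-3) - 5)*(-89 - 133) = (-6 - 5)*(-222) = -11*(-222) = 2442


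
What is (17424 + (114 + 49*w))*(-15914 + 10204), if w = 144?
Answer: -140431740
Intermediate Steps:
(17424 + (114 + 49*w))*(-15914 + 10204) = (17424 + (114 + 49*144))*(-15914 + 10204) = (17424 + (114 + 7056))*(-5710) = (17424 + 7170)*(-5710) = 24594*(-5710) = -140431740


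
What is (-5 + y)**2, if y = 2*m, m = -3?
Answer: 121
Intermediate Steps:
y = -6 (y = 2*(-3) = -6)
(-5 + y)**2 = (-5 - 6)**2 = (-11)**2 = 121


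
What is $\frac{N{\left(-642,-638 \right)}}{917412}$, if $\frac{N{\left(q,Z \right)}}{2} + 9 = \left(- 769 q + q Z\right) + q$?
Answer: $\frac{300881}{152902} \approx 1.9678$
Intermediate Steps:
$N{\left(q,Z \right)} = -18 - 1536 q + 2 Z q$ ($N{\left(q,Z \right)} = -18 + 2 \left(\left(- 769 q + q Z\right) + q\right) = -18 + 2 \left(\left(- 769 q + Z q\right) + q\right) = -18 + 2 \left(- 768 q + Z q\right) = -18 + \left(- 1536 q + 2 Z q\right) = -18 - 1536 q + 2 Z q$)
$\frac{N{\left(-642,-638 \right)}}{917412} = \frac{-18 - -986112 + 2 \left(-638\right) \left(-642\right)}{917412} = \left(-18 + 986112 + 819192\right) \frac{1}{917412} = 1805286 \cdot \frac{1}{917412} = \frac{300881}{152902}$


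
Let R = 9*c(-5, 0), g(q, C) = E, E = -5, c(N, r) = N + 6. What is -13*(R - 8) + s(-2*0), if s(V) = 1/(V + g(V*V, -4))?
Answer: -66/5 ≈ -13.200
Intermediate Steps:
c(N, r) = 6 + N
g(q, C) = -5
R = 9 (R = 9*(6 - 5) = 9*1 = 9)
s(V) = 1/(-5 + V) (s(V) = 1/(V - 5) = 1/(-5 + V))
-13*(R - 8) + s(-2*0) = -13*(9 - 8) + 1/(-5 - 2*0) = -13*1 + 1/(-5 + 0) = -13 + 1/(-5) = -13 - 1/5 = -66/5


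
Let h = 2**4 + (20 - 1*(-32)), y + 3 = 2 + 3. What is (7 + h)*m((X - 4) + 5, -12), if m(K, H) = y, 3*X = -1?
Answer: 150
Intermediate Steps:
X = -1/3 (X = (1/3)*(-1) = -1/3 ≈ -0.33333)
y = 2 (y = -3 + (2 + 3) = -3 + 5 = 2)
m(K, H) = 2
h = 68 (h = 16 + (20 + 32) = 16 + 52 = 68)
(7 + h)*m((X - 4) + 5, -12) = (7 + 68)*2 = 75*2 = 150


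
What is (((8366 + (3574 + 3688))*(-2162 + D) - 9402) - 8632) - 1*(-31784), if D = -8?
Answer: -33899010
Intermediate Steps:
(((8366 + (3574 + 3688))*(-2162 + D) - 9402) - 8632) - 1*(-31784) = (((8366 + (3574 + 3688))*(-2162 - 8) - 9402) - 8632) - 1*(-31784) = (((8366 + 7262)*(-2170) - 9402) - 8632) + 31784 = ((15628*(-2170) - 9402) - 8632) + 31784 = ((-33912760 - 9402) - 8632) + 31784 = (-33922162 - 8632) + 31784 = -33930794 + 31784 = -33899010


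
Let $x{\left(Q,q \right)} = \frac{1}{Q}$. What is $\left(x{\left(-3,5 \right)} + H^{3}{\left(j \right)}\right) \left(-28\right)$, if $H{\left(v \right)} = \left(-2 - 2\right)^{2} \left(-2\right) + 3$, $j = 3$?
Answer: $\frac{2048704}{3} \approx 6.829 \cdot 10^{5}$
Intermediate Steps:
$H{\left(v \right)} = -29$ ($H{\left(v \right)} = \left(-4\right)^{2} \left(-2\right) + 3 = 16 \left(-2\right) + 3 = -32 + 3 = -29$)
$\left(x{\left(-3,5 \right)} + H^{3}{\left(j \right)}\right) \left(-28\right) = \left(\frac{1}{-3} + \left(-29\right)^{3}\right) \left(-28\right) = \left(- \frac{1}{3} - 24389\right) \left(-28\right) = \left(- \frac{73168}{3}\right) \left(-28\right) = \frac{2048704}{3}$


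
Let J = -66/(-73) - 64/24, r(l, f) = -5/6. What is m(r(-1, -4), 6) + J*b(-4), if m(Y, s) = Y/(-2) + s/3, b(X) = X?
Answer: 8293/876 ≈ 9.4669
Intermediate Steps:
r(l, f) = -5/6 (r(l, f) = -5*1/6 = -5/6)
m(Y, s) = -Y/2 + s/3 (m(Y, s) = Y*(-1/2) + s*(1/3) = -Y/2 + s/3)
J = -386/219 (J = -66*(-1/73) - 64*1/24 = 66/73 - 8/3 = -386/219 ≈ -1.7626)
m(r(-1, -4), 6) + J*b(-4) = (-1/2*(-5/6) + (1/3)*6) - 386/219*(-4) = (5/12 + 2) + 1544/219 = 29/12 + 1544/219 = 8293/876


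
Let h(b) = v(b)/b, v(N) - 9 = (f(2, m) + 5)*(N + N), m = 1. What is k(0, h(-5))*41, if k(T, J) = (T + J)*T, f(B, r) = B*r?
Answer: 0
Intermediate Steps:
v(N) = 9 + 14*N (v(N) = 9 + (2*1 + 5)*(N + N) = 9 + (2 + 5)*(2*N) = 9 + 7*(2*N) = 9 + 14*N)
h(b) = (9 + 14*b)/b
k(T, J) = T*(J + T) (k(T, J) = (J + T)*T = T*(J + T))
k(0, h(-5))*41 = (0*((14 + 9/(-5)) + 0))*41 = (0*((14 + 9*(-⅕)) + 0))*41 = (0*((14 - 9/5) + 0))*41 = (0*(61/5 + 0))*41 = (0*(61/5))*41 = 0*41 = 0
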